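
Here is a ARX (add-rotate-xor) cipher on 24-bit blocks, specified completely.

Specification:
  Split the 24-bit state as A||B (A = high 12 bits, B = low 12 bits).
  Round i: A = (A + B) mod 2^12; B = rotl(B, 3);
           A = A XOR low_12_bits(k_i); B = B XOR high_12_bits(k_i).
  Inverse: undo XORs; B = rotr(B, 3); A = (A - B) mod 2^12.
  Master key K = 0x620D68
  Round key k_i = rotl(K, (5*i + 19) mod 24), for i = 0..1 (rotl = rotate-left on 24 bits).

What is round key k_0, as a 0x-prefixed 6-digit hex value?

0x43106B

K = 0x620D68
k_0 = rotl(K, (5*0+19) mod 24) = rotl(K, 19) = 0x43106B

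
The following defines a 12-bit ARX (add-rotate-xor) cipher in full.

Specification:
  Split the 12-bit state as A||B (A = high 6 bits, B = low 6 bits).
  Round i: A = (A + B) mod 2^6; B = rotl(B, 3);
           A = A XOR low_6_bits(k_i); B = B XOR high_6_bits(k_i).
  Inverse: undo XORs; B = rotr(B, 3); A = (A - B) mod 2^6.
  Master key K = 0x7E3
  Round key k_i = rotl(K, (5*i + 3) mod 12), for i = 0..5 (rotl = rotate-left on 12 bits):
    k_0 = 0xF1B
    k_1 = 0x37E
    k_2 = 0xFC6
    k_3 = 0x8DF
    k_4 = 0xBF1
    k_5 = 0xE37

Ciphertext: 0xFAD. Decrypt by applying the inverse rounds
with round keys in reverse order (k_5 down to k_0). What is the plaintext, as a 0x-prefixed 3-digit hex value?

0xA1E

s_0 = ciphertext = 0xFAD
s_1 = InvRound(s_0, k_5) = 0x7EA
s_2 = InvRound(s_1, k_4) = 0x1A8
s_3 = InvRound(s_2, k_3) = 0x019
s_4 = InvRound(s_3, k_2) = 0x4B4
s_5 = InvRound(s_4, k_1) = 0x74F
s_6 = InvRound(s_5, k_0) = 0xA1E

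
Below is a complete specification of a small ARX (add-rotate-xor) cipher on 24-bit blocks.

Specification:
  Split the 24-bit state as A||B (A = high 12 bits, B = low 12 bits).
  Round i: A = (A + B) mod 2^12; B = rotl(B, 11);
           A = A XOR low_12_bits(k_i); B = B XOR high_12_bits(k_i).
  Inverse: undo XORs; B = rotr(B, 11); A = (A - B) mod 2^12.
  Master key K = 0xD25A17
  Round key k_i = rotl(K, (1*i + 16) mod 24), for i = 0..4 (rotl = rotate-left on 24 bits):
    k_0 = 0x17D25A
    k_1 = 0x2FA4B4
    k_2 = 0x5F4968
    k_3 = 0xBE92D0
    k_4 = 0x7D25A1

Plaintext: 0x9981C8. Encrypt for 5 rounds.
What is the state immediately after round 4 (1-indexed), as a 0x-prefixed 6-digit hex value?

0x03439E

s_0 = plaintext = 0x9981C8
s_1 = Round(s_0, k_0) = 0x93A199
s_2 = Round(s_1, k_1) = 0xE67A36
s_3 = Round(s_2, k_2) = 0x1F50EF
s_4 = Round(s_3, k_3) = 0x03439E
s_5 = Round(s_4, k_4) = 0x67361D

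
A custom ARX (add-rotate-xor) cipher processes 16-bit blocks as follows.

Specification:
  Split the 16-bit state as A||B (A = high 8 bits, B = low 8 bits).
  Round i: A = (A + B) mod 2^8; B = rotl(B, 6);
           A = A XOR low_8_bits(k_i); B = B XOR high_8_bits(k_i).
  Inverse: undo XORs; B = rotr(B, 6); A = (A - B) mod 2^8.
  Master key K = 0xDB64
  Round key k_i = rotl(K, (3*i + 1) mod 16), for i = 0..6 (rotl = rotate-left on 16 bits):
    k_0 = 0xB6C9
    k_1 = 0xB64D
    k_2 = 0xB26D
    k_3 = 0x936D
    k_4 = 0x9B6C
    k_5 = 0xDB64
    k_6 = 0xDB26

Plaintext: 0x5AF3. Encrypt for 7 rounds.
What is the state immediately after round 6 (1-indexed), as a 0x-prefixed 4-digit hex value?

0xA9EA

s_0 = plaintext = 0x5AF3
s_1 = Round(s_0, k_0) = 0x844A
s_2 = Round(s_1, k_1) = 0x8324
s_3 = Round(s_2, k_2) = 0xCABB
s_4 = Round(s_3, k_3) = 0xE87D
s_5 = Round(s_4, k_4) = 0x09C4
s_6 = Round(s_5, k_5) = 0xA9EA
s_7 = Round(s_6, k_6) = 0xB561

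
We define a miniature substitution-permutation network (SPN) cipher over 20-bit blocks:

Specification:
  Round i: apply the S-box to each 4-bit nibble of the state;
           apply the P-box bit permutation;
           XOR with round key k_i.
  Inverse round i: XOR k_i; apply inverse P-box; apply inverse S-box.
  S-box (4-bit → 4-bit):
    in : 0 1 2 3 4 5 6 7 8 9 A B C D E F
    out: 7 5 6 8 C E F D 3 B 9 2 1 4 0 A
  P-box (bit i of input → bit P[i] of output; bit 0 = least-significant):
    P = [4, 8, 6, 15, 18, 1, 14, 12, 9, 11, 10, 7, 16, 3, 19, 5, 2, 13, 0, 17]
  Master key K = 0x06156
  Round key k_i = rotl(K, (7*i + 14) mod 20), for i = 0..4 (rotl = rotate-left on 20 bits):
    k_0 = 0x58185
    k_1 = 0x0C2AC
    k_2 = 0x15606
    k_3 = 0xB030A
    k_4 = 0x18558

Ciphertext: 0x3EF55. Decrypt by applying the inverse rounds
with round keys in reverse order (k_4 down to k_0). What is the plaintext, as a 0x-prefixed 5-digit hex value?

0x3C22A

s_0 = ciphertext = 0x3EF55
s_1 = InvRound(s_0, k_4) = 0x6B8DE
s_2 = InvRound(s_1, k_3) = 0x819A6
s_3 = InvRound(s_2, k_2) = 0xE76DB
s_4 = InvRound(s_3, k_1) = 0x64D97
s_5 = InvRound(s_4, k_0) = 0x3C22A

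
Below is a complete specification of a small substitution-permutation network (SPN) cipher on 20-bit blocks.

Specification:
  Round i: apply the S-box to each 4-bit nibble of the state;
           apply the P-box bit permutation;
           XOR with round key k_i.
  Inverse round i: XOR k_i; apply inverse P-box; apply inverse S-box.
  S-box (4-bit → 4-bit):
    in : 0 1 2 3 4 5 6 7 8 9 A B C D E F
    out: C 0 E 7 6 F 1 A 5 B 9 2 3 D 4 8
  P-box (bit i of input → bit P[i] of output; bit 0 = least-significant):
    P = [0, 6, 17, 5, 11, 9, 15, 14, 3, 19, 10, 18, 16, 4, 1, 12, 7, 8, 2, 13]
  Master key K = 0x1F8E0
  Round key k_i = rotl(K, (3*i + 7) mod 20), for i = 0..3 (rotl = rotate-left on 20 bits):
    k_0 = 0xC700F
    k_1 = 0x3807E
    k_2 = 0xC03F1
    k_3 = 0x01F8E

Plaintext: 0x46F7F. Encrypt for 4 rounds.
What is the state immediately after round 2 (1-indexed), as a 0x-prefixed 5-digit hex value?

0xA67A4

s_0 = plaintext = 0x46F7F
s_1 = Round(s_0, k_0) = 0x9332B
s_2 = Round(s_1, k_1) = 0xA67A4
s_3 = Round(s_2, k_2) = 0x36B31
s_4 = Round(s_3, k_3) = 0x9940A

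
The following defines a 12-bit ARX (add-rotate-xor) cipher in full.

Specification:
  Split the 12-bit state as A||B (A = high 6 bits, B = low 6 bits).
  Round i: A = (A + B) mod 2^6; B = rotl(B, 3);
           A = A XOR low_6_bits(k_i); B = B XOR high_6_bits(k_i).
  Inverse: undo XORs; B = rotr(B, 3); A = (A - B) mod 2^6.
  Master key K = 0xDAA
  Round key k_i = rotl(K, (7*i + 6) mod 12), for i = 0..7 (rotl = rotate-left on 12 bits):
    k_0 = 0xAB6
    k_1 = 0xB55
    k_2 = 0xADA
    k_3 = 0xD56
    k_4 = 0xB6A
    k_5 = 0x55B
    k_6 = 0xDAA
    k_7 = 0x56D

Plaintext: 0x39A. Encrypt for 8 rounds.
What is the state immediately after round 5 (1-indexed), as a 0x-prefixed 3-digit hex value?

0x7FC

s_0 = plaintext = 0x39A
s_1 = Round(s_0, k_0) = 0x7B9
s_2 = Round(s_1, k_1) = 0x0A2
s_3 = Round(s_2, k_2) = 0xFBF
s_4 = Round(s_3, k_3) = 0xACA
s_5 = Round(s_4, k_4) = 0x7FC
s_6 = Round(s_5, k_5) = 0x032
s_7 = Round(s_6, k_6) = 0x620
s_8 = Round(s_7, k_7) = 0x551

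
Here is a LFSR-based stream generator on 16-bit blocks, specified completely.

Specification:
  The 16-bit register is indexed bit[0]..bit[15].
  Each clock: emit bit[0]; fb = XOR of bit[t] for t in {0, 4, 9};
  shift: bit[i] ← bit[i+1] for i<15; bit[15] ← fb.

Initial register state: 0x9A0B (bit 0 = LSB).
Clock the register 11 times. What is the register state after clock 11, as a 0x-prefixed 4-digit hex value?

0x1CD3

reg_0 = 0x9A0B
clock 1: out=1, reg = 0x4D05
clock 2: out=1, reg = 0xA682
clock 3: out=0, reg = 0xD341
clock 4: out=1, reg = 0x69A0
clock 5: out=0, reg = 0x34D0
clock 6: out=0, reg = 0x9A68
clock 7: out=0, reg = 0xCD34
clock 8: out=0, reg = 0xE69A
clock 9: out=0, reg = 0x734D
clock 10: out=1, reg = 0x39A6
clock 11: out=0, reg = 0x1CD3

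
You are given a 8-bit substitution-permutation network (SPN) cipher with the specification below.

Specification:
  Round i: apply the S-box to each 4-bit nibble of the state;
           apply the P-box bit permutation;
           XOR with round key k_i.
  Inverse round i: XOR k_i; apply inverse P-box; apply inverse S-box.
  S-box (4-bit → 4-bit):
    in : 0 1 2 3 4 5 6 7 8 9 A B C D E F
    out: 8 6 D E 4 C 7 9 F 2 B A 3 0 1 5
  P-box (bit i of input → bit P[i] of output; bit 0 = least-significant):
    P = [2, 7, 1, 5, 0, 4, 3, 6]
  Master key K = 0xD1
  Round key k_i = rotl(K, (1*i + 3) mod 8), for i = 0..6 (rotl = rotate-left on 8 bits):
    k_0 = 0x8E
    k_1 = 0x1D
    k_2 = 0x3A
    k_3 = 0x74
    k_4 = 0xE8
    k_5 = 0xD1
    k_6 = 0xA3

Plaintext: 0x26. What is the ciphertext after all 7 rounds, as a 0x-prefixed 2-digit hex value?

0x20

s_0 = plaintext = 0x26
s_1 = Round(s_0, k_0) = 0x41
s_2 = Round(s_1, k_1) = 0x97
s_3 = Round(s_2, k_2) = 0x0E
s_4 = Round(s_3, k_3) = 0x30
s_5 = Round(s_4, k_4) = 0x90
s_6 = Round(s_5, k_5) = 0xE1
s_7 = Round(s_6, k_6) = 0x20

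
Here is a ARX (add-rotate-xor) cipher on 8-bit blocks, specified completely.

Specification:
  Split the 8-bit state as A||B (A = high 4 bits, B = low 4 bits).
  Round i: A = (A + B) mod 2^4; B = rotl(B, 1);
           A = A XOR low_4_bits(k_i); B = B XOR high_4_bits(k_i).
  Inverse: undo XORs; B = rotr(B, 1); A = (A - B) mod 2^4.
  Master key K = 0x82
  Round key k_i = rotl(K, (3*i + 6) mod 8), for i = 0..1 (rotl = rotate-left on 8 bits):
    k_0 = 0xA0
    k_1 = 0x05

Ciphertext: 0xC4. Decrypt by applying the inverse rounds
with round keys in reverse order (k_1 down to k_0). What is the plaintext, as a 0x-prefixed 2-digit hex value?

0x34

s_0 = ciphertext = 0xC4
s_1 = InvRound(s_0, k_1) = 0x72
s_2 = InvRound(s_1, k_0) = 0x34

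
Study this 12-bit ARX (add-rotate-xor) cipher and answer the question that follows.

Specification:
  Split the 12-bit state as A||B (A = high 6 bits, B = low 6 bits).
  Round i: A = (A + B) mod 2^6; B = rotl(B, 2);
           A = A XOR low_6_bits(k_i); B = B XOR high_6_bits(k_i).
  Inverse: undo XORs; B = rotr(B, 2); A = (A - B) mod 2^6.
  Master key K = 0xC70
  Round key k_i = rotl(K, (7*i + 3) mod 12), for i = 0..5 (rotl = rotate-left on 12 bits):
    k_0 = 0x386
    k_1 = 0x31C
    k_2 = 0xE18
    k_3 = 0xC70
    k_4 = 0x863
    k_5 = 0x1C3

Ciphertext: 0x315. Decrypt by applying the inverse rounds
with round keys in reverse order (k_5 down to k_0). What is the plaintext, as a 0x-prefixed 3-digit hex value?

s_0 = ciphertext = 0x315
s_1 = InvRound(s_0, k_5) = 0xAE4
s_2 = InvRound(s_1, k_4) = 0xDD1
s_3 = InvRound(s_2, k_3) = 0xFC8
s_4 = InvRound(s_3, k_2) = 0x6CC
s_5 = InvRound(s_4, k_1) = 0x1C0
s_6 = InvRound(s_5, k_0) = 0x7A3

0x7A3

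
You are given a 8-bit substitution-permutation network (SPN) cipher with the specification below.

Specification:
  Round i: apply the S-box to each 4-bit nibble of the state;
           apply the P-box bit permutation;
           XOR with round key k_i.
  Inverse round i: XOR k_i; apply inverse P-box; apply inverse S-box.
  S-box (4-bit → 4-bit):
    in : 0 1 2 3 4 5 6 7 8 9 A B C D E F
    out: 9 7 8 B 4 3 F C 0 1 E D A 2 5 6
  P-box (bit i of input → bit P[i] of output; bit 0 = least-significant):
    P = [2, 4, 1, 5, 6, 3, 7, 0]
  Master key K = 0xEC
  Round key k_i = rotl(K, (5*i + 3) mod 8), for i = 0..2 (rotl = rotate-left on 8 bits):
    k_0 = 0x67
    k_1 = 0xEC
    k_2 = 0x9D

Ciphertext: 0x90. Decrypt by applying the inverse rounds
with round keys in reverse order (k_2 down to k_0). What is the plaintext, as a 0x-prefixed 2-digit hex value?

0x0E

s_0 = ciphertext = 0x90
s_1 = InvRound(s_0, k_2) = 0xC9
s_2 = InvRound(s_1, k_1) = 0x20
s_3 = InvRound(s_2, k_0) = 0x0E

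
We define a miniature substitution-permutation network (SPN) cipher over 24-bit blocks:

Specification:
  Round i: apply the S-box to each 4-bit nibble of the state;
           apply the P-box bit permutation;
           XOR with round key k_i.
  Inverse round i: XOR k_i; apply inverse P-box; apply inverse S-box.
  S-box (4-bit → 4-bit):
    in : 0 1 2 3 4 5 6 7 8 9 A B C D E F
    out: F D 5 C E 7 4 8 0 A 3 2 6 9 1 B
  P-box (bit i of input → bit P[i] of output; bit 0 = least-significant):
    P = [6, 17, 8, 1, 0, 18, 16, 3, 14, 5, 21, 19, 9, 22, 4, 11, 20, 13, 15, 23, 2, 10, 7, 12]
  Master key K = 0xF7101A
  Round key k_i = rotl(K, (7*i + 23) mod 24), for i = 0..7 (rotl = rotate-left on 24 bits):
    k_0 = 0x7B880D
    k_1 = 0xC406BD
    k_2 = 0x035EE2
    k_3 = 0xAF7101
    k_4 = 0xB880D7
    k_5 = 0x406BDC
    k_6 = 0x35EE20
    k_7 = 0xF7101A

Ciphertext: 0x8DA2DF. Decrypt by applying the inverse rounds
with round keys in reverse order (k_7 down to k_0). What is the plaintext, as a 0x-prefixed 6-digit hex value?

s_0 = ciphertext = 0x8DA2DF
s_1 = InvRound(s_0, k_7) = 0x15A3EA
s_2 = InvRound(s_1, k_6) = 0xC87271
s_3 = InvRound(s_2, k_5) = 0x1779D6
s_4 = InvRound(s_3, k_4) = 0x74715C
s_5 = InvRound(s_4, k_3) = 0xEDC71A
s_6 = InvRound(s_5, k_2) = 0x334495
s_7 = InvRound(s_6, k_1) = 0x8DA54B
s_8 = InvRound(s_7, k_0) = 0xAF96B0

0xAF96B0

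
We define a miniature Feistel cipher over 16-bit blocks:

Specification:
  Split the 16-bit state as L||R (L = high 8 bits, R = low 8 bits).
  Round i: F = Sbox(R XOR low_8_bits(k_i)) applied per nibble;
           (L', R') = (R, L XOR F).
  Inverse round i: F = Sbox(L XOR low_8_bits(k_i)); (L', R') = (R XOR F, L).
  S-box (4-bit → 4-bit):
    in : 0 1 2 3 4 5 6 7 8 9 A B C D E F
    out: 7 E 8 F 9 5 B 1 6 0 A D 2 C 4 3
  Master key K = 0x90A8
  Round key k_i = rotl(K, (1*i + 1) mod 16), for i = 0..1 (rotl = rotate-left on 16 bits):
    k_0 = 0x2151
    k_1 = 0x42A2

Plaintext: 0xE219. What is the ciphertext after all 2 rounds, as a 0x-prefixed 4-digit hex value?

s_0 = plaintext = 0xE219
s_1 = Round(s_0, k_0) = 0x1974
s_2 = Round(s_1, k_1) = 0x74D2

0x74D2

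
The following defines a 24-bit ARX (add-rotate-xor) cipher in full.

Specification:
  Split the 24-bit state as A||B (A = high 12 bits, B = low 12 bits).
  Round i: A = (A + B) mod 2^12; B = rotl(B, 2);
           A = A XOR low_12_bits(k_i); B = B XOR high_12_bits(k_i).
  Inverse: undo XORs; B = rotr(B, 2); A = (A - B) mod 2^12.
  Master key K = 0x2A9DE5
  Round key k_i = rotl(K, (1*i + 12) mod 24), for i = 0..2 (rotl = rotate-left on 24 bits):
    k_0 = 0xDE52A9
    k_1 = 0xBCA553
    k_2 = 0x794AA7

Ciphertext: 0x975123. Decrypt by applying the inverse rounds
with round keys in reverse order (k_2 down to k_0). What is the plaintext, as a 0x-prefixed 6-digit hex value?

0x75501F

s_0 = ciphertext = 0x975123
s_1 = InvRound(s_0, k_2) = 0x625DAD
s_2 = InvRound(s_1, k_1) = 0x5DDD99
s_3 = InvRound(s_2, k_0) = 0x75501F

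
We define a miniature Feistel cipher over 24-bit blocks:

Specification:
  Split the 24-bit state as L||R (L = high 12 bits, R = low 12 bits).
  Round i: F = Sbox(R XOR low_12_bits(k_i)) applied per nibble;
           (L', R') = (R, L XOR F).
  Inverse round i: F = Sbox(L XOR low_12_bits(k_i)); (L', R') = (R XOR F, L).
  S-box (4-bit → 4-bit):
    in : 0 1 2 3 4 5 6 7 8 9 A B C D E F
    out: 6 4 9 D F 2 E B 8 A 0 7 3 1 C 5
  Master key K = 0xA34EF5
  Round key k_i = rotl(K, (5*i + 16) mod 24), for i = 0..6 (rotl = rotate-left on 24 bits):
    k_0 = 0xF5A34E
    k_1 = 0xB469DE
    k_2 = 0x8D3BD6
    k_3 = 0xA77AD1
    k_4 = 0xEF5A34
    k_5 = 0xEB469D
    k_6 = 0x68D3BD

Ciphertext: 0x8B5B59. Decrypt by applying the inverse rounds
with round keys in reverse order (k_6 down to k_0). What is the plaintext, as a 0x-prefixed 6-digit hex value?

0x02B492

s_0 = ciphertext = 0x8B5B59
s_1 = InvRound(s_0, k_6) = 0xC318B5
s_2 = InvRound(s_1, k_5) = 0x8B6C31
s_3 = InvRound(s_2, k_4) = 0x5B88B6
s_4 = InvRound(s_3, k_3) = 0xD5C5B8
s_5 = InvRound(s_4, k_2) = 0xB38D5C
s_6 = InvRound(s_5, k_1) = 0x492B38
s_7 = InvRound(s_6, k_0) = 0x02B492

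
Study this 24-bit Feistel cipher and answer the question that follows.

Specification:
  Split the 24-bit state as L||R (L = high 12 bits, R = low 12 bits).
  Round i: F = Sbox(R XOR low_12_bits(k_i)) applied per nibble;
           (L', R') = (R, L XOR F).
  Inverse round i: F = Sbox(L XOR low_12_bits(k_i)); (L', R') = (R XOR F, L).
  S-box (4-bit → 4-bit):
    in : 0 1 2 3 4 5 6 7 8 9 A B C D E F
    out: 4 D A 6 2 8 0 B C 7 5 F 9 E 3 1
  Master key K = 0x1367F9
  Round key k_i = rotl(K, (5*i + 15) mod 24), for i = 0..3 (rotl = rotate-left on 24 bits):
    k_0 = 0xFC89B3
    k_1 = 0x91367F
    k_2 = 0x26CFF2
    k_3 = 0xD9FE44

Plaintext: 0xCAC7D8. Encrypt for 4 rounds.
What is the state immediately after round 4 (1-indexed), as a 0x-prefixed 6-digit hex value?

0xE3548C

s_0 = plaintext = 0xCAC7D8
s_1 = Round(s_0, k_0) = 0x7D8FA3
s_2 = Round(s_1, k_1) = 0xFA3031
s_3 = Round(s_2, k_2) = 0x031E35
s_4 = Round(s_3, k_3) = 0xE3548C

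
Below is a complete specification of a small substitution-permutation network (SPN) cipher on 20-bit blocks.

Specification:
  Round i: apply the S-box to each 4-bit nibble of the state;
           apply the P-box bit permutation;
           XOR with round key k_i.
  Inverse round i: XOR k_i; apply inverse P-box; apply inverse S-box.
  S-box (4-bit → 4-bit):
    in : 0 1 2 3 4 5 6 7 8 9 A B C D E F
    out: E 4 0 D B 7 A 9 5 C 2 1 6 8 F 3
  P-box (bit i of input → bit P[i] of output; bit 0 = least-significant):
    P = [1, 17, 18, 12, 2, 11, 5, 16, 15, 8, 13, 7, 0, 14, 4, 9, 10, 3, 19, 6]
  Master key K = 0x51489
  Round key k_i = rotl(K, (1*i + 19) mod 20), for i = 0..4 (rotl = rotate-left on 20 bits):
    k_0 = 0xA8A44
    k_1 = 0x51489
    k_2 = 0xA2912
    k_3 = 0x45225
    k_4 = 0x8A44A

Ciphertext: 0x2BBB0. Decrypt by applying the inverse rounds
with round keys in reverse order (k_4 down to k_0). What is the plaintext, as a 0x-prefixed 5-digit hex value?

0xCE861

s_0 = ciphertext = 0x2BBB0
s_1 = InvRound(s_0, k_4) = 0xE96C4
s_2 = InvRound(s_1, k_3) = 0x3F71A
s_3 = InvRound(s_2, k_2) = 0x56B6D
s_4 = InvRound(s_3, k_1) = 0x7605D
s_5 = InvRound(s_4, k_0) = 0xCE861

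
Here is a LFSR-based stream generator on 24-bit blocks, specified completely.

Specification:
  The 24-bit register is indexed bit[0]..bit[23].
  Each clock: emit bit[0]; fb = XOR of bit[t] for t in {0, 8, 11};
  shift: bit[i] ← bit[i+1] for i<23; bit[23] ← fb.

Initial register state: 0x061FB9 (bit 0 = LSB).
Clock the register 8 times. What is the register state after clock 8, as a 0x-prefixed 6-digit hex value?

0x65061F

reg_0 = 0x061FB9
clock 1: out=1, reg = 0x830FDC
clock 2: out=0, reg = 0x4187EE
clock 3: out=0, reg = 0xA0C3F7
clock 4: out=1, reg = 0x5061FB
clock 5: out=1, reg = 0x2830FD
clock 6: out=1, reg = 0x94187E
clock 7: out=0, reg = 0xCA0C3F
clock 8: out=1, reg = 0x65061F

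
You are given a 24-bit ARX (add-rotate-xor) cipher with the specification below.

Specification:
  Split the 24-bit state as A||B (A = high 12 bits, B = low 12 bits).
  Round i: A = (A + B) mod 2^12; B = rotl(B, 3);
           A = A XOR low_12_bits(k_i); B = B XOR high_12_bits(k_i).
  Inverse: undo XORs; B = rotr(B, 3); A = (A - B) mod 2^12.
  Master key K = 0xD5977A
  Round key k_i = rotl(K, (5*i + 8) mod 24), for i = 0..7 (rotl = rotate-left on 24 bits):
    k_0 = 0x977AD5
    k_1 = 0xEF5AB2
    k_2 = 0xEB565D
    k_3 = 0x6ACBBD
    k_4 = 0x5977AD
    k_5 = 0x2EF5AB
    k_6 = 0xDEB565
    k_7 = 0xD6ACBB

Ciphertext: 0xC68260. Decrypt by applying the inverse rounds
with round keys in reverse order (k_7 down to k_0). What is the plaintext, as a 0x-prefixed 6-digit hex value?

0x00D47B

s_0 = ciphertext = 0xC68260
s_1 = InvRound(s_0, k_7) = 0xAF25E1
s_2 = InvRound(s_1, k_6) = 0xA96501
s_3 = InvRound(s_2, k_5) = 0x240CFD
s_4 = InvRound(s_3, k_4) = 0x0C052D
s_5 = InvRound(s_4, k_3) = 0x90D270
s_6 = InvRound(s_5, k_2) = 0x3B8B98
s_7 = InvRound(s_6, k_1) = 0xE5DAAD
s_8 = InvRound(s_7, k_0) = 0x00D47B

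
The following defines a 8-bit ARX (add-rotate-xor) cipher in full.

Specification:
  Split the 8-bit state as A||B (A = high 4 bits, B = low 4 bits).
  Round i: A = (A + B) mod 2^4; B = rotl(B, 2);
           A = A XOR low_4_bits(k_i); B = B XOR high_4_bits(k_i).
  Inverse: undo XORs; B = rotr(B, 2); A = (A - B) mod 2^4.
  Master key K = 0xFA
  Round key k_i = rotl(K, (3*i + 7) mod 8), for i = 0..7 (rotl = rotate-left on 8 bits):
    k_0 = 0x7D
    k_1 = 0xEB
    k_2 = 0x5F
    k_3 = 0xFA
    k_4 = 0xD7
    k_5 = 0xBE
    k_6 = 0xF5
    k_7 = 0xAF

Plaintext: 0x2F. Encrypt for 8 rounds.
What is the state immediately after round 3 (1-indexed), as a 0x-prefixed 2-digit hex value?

s_0 = plaintext = 0x2F
s_1 = Round(s_0, k_0) = 0xC8
s_2 = Round(s_1, k_1) = 0xFC
s_3 = Round(s_2, k_2) = 0x46
s_4 = Round(s_3, k_3) = 0x06
s_5 = Round(s_4, k_4) = 0x14
s_6 = Round(s_5, k_5) = 0xBA
s_7 = Round(s_6, k_6) = 0x05
s_8 = Round(s_7, k_7) = 0xAF

0x46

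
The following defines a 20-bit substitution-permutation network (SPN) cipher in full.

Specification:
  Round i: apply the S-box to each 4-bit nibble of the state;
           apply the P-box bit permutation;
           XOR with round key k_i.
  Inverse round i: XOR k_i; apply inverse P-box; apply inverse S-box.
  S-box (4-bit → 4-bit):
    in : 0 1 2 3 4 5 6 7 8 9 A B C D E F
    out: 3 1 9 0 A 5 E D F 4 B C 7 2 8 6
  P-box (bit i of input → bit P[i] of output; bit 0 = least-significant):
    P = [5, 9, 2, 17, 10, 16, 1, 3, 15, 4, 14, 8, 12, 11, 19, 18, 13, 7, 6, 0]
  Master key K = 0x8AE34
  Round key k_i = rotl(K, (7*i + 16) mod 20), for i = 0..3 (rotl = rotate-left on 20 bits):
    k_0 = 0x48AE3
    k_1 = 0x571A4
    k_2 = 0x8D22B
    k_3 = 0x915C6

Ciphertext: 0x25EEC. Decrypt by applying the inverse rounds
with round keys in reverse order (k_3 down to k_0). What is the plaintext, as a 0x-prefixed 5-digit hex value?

s_0 = ciphertext = 0x25EEC
s_1 = InvRound(s_0, k_3) = 0x3FB6A
s_2 = InvRound(s_1, k_2) = 0x7FEDE
s_3 = InvRound(s_2, k_1) = 0x9DA7A
s_4 = InvRound(s_3, k_0) = 0x47F43

0x47F43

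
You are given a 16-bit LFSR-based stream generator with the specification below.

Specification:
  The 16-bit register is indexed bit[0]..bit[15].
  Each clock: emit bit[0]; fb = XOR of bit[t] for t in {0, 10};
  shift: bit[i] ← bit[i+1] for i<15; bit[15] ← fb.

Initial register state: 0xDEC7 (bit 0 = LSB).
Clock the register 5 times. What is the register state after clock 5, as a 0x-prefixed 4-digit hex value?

reg_0 = 0xDEC7
clock 1: out=1, reg = 0x6F63
clock 2: out=1, reg = 0x37B1
clock 3: out=1, reg = 0x1BD8
clock 4: out=0, reg = 0x0DEC
clock 5: out=0, reg = 0x86F6

0x86F6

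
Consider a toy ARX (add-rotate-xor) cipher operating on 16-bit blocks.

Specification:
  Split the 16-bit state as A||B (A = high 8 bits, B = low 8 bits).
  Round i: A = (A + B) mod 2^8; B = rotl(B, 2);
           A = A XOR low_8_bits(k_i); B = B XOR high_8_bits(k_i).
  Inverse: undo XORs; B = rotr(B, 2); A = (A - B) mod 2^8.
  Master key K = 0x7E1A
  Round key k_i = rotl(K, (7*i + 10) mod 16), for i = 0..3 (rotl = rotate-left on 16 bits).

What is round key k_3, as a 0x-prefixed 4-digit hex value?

0x3F0D

K = 0x7E1A
k_0 = rotl(K, (7*0+10) mod 16) = rotl(K, 10) = 0x69F8
k_1 = rotl(K, (7*1+10) mod 16) = rotl(K, 1) = 0xFC34
k_2 = rotl(K, (7*2+10) mod 16) = rotl(K, 8) = 0x1A7E
k_3 = rotl(K, (7*3+10) mod 16) = rotl(K, 15) = 0x3F0D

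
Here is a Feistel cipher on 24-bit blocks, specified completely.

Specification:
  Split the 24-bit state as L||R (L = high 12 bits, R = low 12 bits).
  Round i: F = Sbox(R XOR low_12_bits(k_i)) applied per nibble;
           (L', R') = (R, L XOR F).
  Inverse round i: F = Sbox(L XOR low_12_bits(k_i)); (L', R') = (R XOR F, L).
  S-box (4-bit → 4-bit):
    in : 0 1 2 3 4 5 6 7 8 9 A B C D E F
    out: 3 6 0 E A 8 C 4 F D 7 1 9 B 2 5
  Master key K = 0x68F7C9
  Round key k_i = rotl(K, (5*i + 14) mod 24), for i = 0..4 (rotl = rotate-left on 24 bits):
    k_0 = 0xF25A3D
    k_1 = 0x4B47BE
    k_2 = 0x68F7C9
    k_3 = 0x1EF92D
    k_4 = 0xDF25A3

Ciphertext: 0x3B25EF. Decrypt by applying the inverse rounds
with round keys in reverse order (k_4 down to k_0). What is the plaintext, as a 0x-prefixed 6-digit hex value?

0x6217FE

s_0 = ciphertext = 0x3B25EF
s_1 = InvRound(s_0, k_4) = 0x9893B2
s_2 = InvRound(s_1, k_3) = 0x0C8989
s_3 = InvRound(s_2, k_2) = 0xDBF0C8
s_4 = InvRound(s_3, k_1) = 0x7FEDBF
s_5 = InvRound(s_4, k_0) = 0x6217FE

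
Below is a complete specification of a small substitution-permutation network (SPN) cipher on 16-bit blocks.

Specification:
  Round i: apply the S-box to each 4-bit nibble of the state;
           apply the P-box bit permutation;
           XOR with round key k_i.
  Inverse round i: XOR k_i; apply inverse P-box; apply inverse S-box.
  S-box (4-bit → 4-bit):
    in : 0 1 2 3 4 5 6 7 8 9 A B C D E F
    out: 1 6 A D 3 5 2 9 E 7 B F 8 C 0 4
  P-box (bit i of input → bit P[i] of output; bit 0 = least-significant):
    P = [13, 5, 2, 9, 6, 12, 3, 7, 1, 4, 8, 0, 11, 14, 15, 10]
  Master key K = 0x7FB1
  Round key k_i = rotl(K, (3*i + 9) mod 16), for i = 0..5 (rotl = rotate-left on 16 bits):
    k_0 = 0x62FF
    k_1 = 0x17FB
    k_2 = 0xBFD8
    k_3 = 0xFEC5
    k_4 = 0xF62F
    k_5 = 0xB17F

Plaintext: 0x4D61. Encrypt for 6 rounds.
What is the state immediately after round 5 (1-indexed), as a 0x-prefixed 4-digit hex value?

0x30DB

s_0 = plaintext = 0x4D61
s_1 = Round(s_0, k_0) = 0x3BDA
s_2 = Round(s_1, k_1) = 0xB840
s_3 = Round(s_2, k_2) = 0x4289
s_4 = Round(s_3, k_3) = 0x8678
s_5 = Round(s_4, k_4) = 0x30DB
s_6 = Round(s_5, k_5) = 0x1FD1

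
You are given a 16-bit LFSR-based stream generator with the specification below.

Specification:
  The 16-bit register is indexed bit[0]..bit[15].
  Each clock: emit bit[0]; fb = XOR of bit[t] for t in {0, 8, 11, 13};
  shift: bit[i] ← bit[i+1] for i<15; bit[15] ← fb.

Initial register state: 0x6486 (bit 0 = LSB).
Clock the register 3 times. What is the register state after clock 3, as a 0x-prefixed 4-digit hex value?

reg_0 = 0x6486
clock 1: out=0, reg = 0xB243
clock 2: out=1, reg = 0x5921
clock 3: out=1, reg = 0xAC90

0xAC90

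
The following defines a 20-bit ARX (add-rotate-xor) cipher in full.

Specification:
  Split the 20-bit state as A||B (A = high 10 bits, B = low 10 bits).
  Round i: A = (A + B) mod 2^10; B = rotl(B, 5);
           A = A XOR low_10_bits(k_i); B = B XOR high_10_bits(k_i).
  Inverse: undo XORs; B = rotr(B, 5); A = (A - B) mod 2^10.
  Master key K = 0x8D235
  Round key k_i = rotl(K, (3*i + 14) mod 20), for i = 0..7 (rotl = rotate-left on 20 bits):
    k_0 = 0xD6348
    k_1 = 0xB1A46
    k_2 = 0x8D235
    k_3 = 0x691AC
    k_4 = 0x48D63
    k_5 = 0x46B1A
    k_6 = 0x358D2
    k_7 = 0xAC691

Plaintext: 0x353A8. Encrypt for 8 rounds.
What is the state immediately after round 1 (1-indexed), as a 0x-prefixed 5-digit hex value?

0xCD245

s_0 = plaintext = 0x353A8
s_1 = Round(s_0, k_0) = 0xCD245
s_2 = Round(s_1, k_1) = 0xCFE74
s_3 = Round(s_2, k_2) = 0xE18A7
s_4 = Round(s_3, k_3) = 0x60541
s_5 = Round(s_4, k_4) = 0xE8509
s_6 = Round(s_5, k_5) = 0xEC032
s_7 = Round(s_6, k_6) = 0xCC297
s_8 = Round(s_7, k_7) = 0xD5845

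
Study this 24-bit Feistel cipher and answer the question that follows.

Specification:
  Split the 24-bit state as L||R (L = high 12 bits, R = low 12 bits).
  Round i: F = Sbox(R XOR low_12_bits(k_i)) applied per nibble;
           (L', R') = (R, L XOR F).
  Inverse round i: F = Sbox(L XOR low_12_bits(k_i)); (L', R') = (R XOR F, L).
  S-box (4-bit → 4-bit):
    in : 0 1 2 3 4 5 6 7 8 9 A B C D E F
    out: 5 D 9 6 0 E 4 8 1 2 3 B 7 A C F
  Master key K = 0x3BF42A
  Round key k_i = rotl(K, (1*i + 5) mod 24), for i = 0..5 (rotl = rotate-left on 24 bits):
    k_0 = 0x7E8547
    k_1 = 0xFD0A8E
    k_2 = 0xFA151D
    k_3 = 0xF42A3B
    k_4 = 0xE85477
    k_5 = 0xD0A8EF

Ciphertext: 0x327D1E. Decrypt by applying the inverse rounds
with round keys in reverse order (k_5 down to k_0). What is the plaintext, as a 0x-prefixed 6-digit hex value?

0xAD2387

s_0 = ciphertext = 0x327D1E
s_1 = InvRound(s_0, k_5) = 0x66F327
s_2 = InvRound(s_1, k_4) = 0xAF666F
s_3 = InvRound(s_2, k_3) = 0x315AF6
s_4 = InvRound(s_3, k_2) = 0xEA7315
s_5 = InvRound(s_4, k_1) = 0x387EA7
s_6 = InvRound(s_5, k_0) = 0xAD2387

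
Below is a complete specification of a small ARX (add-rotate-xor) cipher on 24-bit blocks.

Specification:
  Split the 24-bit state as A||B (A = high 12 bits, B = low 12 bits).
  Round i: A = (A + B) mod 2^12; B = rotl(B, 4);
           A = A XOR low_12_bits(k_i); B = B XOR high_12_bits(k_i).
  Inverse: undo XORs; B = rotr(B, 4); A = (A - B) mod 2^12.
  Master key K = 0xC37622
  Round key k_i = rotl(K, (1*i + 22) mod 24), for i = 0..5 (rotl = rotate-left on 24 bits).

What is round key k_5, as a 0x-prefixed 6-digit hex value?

K = 0xC37622
k_0 = rotl(K, (1*0+22) mod 24) = rotl(K, 22) = 0xB0DD88
k_1 = rotl(K, (1*1+22) mod 24) = rotl(K, 23) = 0x61BB11
k_2 = rotl(K, (1*2+22) mod 24) = rotl(K, 0) = 0xC37622
k_3 = rotl(K, (1*3+22) mod 24) = rotl(K, 1) = 0x86EC45
k_4 = rotl(K, (1*4+22) mod 24) = rotl(K, 2) = 0x0DD88B
k_5 = rotl(K, (1*5+22) mod 24) = rotl(K, 3) = 0x1BB116

0x1BB116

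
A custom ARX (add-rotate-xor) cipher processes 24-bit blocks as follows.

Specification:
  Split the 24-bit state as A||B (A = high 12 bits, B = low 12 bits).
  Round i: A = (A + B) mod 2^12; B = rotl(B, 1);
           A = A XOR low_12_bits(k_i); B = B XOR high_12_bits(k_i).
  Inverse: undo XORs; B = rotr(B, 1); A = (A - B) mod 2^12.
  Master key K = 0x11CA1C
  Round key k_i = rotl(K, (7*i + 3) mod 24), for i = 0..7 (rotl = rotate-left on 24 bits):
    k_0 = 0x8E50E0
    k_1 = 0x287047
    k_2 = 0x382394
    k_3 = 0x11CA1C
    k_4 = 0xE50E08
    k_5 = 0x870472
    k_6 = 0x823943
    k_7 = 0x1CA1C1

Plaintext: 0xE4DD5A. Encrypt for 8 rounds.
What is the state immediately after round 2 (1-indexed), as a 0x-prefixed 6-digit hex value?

s_0 = plaintext = 0xE4DD5A
s_1 = Round(s_0, k_0) = 0xB47250
s_2 = Round(s_1, k_1) = 0xDD0627
s_3 = Round(s_2, k_2) = 0x063FCC
s_4 = Round(s_3, k_3) = 0xA33E85
s_5 = Round(s_4, k_4) = 0x6B035B
s_6 = Round(s_5, k_5) = 0xE79EC6
s_7 = Round(s_6, k_6) = 0x47C5AE
s_8 = Round(s_7, k_7) = 0xBEBA96

0xDD0627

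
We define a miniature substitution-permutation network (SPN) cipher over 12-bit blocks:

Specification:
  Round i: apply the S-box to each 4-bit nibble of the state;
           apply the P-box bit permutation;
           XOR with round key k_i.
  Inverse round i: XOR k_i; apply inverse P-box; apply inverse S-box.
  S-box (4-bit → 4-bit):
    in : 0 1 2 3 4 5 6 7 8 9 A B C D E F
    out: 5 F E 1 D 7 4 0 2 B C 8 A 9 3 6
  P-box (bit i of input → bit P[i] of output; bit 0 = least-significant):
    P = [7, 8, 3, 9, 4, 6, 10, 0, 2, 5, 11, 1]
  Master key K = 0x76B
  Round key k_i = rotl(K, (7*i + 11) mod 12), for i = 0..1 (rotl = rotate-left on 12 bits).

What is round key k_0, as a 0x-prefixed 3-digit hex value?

K = 0x76B
k_0 = rotl(K, (7*0+11) mod 12) = rotl(K, 11) = 0xBB5

0xBB5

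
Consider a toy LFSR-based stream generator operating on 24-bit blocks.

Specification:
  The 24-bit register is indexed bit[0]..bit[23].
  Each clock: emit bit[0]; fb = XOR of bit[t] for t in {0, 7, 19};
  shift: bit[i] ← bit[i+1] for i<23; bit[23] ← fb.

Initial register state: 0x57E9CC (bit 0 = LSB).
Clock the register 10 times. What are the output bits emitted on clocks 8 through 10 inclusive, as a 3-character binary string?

110

reg_0 = 0x57E9CC
clock 1: out=0, reg = 0xABF4E6
clock 2: out=0, reg = 0x55FA73
clock 3: out=1, reg = 0xAAFD39
clock 4: out=1, reg = 0x557E9C
clock 5: out=0, reg = 0xAABF4E
clock 6: out=0, reg = 0xD55FA7
clock 7: out=1, reg = 0x6AAFD3
clock 8: out=1, reg = 0xB557E9
clock 9: out=1, reg = 0x5AABF4
clock 10: out=0, reg = 0x2D55FA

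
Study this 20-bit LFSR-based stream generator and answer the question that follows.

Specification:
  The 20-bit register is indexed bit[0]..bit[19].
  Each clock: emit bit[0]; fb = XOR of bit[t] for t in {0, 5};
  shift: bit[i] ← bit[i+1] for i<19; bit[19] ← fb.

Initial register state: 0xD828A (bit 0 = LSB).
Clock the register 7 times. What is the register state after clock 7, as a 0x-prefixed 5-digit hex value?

reg_0 = 0xD828A
clock 1: out=0, reg = 0x6C145
clock 2: out=1, reg = 0xB60A2
clock 3: out=0, reg = 0xDB051
clock 4: out=1, reg = 0xED828
clock 5: out=0, reg = 0xF6C14
clock 6: out=0, reg = 0x7B60A
clock 7: out=0, reg = 0x3DB05

0x3DB05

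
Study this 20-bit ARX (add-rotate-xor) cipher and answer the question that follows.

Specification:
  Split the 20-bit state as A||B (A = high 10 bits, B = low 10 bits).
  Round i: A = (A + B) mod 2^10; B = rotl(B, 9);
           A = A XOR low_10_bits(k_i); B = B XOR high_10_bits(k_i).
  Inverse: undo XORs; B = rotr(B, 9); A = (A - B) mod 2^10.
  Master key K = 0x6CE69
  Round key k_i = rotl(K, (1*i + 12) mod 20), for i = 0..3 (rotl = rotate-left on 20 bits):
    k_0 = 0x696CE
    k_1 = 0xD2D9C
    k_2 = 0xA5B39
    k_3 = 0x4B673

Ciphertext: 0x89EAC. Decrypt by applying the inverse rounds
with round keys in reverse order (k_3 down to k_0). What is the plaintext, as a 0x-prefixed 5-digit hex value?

s_0 = ciphertext = 0x89EAC
s_1 = InvRound(s_0, k_3) = 0x54703
s_2 = InvRound(s_1, k_2) = 0xCFB2A
s_3 = InvRound(s_2, k_1) = 0x780C2
s_4 = InvRound(s_3, k_0) = 0x182CE

0x182CE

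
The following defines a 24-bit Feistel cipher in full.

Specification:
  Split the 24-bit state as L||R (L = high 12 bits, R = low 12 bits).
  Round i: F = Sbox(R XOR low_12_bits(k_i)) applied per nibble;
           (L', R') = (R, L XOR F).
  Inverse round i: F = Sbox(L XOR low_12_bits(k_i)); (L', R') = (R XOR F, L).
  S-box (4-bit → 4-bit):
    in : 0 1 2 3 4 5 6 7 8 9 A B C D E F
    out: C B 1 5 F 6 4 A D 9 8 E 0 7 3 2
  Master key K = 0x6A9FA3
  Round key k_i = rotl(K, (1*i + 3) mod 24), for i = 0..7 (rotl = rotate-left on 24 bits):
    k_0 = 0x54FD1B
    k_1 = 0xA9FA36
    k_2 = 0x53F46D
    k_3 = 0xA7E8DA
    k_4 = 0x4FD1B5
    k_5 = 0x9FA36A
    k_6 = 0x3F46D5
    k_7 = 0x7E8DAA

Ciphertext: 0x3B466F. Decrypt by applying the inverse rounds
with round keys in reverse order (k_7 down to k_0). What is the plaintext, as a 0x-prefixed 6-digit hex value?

s_0 = ciphertext = 0x3B466F
s_1 = InvRound(s_0, k_7) = 0x5DC3B4
s_2 = InvRound(s_1, k_6) = 0x67D5DC
s_3 = InvRound(s_2, k_5) = 0x36667D
s_4 = InvRound(s_3, k_4) = 0x708366
s_5 = InvRound(s_4, k_3) = 0x117708
s_6 = InvRound(s_5, k_2) = 0x1A0117
s_7 = InvRound(s_6, k_1) = 0xF831A0
s_8 = InvRound(s_7, k_0) = 0x03DF83

0x03DF83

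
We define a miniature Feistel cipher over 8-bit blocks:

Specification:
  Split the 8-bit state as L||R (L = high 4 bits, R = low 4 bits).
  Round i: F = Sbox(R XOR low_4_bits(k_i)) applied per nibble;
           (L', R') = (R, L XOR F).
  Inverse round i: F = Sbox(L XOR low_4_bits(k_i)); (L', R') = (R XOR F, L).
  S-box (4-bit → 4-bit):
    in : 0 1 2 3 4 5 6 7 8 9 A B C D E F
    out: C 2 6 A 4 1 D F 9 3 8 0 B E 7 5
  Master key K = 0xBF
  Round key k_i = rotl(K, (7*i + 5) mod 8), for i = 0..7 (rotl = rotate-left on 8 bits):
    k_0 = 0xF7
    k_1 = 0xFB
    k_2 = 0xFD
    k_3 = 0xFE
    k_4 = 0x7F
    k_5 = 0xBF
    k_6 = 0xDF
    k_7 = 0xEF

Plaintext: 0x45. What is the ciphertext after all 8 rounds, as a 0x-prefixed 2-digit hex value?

0x23

s_0 = plaintext = 0x45
s_1 = Round(s_0, k_0) = 0x52
s_2 = Round(s_1, k_1) = 0x26
s_3 = Round(s_2, k_2) = 0x62
s_4 = Round(s_3, k_3) = 0x2D
s_5 = Round(s_4, k_4) = 0xD4
s_6 = Round(s_5, k_5) = 0x4D
s_7 = Round(s_6, k_6) = 0xD2
s_8 = Round(s_7, k_7) = 0x23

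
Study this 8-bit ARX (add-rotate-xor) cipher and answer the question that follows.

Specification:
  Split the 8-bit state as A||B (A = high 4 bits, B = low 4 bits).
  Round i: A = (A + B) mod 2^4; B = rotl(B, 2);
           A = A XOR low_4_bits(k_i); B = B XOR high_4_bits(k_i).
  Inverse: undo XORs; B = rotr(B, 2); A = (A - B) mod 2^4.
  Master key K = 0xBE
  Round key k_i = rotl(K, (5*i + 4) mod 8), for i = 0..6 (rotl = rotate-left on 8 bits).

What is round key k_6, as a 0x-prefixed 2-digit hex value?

K = 0xBE
k_0 = rotl(K, (5*0+4) mod 8) = rotl(K, 4) = 0xEB
k_1 = rotl(K, (5*1+4) mod 8) = rotl(K, 1) = 0x7D
k_2 = rotl(K, (5*2+4) mod 8) = rotl(K, 6) = 0xAF
k_3 = rotl(K, (5*3+4) mod 8) = rotl(K, 3) = 0xF5
k_4 = rotl(K, (5*4+4) mod 8) = rotl(K, 0) = 0xBE
k_5 = rotl(K, (5*5+4) mod 8) = rotl(K, 5) = 0xD7
k_6 = rotl(K, (5*6+4) mod 8) = rotl(K, 2) = 0xFA

0xFA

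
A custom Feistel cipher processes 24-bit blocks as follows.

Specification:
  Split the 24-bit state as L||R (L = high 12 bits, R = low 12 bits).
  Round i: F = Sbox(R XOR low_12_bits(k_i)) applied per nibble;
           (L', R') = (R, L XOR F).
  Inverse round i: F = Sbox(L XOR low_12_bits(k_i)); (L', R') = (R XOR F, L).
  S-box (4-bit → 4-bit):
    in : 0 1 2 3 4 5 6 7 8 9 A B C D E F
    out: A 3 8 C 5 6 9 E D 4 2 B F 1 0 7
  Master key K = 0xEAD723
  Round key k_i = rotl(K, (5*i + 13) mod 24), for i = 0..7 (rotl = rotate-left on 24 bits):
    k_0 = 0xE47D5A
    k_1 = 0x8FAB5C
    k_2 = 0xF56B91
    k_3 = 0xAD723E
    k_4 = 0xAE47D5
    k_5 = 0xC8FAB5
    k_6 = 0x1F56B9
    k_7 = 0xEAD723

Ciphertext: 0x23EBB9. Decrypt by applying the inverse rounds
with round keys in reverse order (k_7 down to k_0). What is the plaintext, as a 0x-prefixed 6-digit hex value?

0x5C0572

s_0 = ciphertext = 0x23EBB9
s_1 = InvRound(s_0, k_7) = 0xD8823E
s_2 = InvRound(s_1, k_6) = 0x9FDD88
s_3 = InvRound(s_2, k_5) = 0x1D59FD
s_4 = InvRound(s_3, k_4) = 0x0571D5
s_5 = InvRound(s_4, k_3) = 0x941057
s_6 = InvRound(s_5, k_2) = 0x84D941
s_7 = InvRound(s_6, k_1) = 0x57284D
s_8 = InvRound(s_7, k_0) = 0x5C0572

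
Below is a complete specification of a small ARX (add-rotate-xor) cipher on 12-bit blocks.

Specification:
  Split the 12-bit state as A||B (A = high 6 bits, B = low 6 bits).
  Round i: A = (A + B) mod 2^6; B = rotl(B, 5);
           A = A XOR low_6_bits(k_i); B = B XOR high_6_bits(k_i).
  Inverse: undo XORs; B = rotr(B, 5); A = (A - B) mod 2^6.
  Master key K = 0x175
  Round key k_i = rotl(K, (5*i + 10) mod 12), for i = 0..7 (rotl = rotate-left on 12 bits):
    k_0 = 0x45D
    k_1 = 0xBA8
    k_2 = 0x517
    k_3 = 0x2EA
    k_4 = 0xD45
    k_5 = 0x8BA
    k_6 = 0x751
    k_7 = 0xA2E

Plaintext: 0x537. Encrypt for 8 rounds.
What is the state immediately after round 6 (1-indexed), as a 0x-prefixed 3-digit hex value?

0x1E7

s_0 = plaintext = 0x537
s_1 = Round(s_0, k_0) = 0x5AA
s_2 = Round(s_1, k_1) = 0xA3B
s_3 = Round(s_2, k_2) = 0xD29
s_4 = Round(s_3, k_3) = 0xDFF
s_5 = Round(s_4, k_4) = 0xCCA
s_6 = Round(s_5, k_5) = 0x1E7
s_7 = Round(s_6, k_6) = 0xFEE
s_8 = Round(s_7, k_7) = 0x0FF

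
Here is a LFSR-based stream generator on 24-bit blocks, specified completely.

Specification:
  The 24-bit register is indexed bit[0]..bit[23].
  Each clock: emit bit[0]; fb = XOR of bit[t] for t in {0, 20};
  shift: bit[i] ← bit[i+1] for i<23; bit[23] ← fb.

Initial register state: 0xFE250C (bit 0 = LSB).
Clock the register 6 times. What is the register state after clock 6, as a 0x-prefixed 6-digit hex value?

0xCFF894

reg_0 = 0xFE250C
clock 1: out=0, reg = 0xFF1286
clock 2: out=0, reg = 0xFF8943
clock 3: out=1, reg = 0x7FC4A1
clock 4: out=1, reg = 0x3FE250
clock 5: out=0, reg = 0x9FF128
clock 6: out=0, reg = 0xCFF894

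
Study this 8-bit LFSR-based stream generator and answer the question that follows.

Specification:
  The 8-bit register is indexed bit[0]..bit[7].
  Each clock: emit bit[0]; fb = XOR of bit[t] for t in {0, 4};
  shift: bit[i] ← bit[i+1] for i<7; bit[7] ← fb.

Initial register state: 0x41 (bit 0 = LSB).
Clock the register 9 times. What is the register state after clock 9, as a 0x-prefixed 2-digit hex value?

reg_0 = 0x41
clock 1: out=1, reg = 0xA0
clock 2: out=0, reg = 0x50
clock 3: out=0, reg = 0xA8
clock 4: out=0, reg = 0x54
clock 5: out=0, reg = 0xAA
clock 6: out=0, reg = 0x55
clock 7: out=1, reg = 0x2A
clock 8: out=0, reg = 0x15
clock 9: out=1, reg = 0x0A

0x0A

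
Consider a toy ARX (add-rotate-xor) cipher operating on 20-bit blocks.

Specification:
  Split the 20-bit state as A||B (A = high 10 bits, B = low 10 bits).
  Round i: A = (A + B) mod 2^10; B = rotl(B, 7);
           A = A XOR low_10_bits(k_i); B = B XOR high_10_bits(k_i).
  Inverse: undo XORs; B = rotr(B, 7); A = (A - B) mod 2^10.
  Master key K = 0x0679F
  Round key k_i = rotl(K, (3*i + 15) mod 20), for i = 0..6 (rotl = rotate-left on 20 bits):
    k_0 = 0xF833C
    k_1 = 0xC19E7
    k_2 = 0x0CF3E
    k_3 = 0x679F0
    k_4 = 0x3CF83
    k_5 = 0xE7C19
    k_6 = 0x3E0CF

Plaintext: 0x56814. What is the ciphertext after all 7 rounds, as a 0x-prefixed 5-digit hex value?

0x34359

s_0 = plaintext = 0x56814
s_1 = Round(s_0, k_0) = 0x949E2
s_2 = Round(s_1, k_1) = 0x74E3A
s_3 = Round(s_2, k_2) = 0xCCD74
s_4 = Round(s_3, k_3) = 0x55FB0
s_5 = Round(s_4, k_4) = 0xA1085
s_6 = Round(s_5, k_5) = 0xC410F
s_7 = Round(s_6, k_6) = 0x34359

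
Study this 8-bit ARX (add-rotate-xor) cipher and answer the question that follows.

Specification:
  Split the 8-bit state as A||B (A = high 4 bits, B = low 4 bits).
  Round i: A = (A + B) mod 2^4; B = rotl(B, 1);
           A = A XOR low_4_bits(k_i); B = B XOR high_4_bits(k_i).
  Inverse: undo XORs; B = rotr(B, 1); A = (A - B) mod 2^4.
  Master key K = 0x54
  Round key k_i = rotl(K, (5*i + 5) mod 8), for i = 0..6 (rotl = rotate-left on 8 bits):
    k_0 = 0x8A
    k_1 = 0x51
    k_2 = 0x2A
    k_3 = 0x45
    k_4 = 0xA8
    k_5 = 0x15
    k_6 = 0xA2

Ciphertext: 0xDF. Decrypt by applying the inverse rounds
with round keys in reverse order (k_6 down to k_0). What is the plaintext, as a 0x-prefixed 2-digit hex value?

s_0 = ciphertext = 0xDF
s_1 = InvRound(s_0, k_6) = 0x5A
s_2 = InvRound(s_1, k_5) = 0x3D
s_3 = InvRound(s_2, k_4) = 0x0B
s_4 = InvRound(s_3, k_3) = 0x6F
s_5 = InvRound(s_4, k_2) = 0xEE
s_6 = InvRound(s_5, k_1) = 0x2D
s_7 = InvRound(s_6, k_0) = 0xEA

0xEA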